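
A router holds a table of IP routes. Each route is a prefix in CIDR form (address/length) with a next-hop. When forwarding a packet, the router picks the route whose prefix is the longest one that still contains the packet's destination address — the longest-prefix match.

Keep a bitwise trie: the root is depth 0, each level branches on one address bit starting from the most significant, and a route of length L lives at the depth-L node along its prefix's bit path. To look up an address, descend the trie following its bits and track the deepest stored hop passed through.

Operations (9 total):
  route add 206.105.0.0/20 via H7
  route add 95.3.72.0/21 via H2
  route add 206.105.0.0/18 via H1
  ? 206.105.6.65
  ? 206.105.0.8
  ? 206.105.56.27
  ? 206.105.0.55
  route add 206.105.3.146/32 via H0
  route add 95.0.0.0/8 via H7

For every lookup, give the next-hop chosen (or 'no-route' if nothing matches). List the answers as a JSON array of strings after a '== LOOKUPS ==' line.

Trace:
  add 206.105.0.0/20 -> H7 at depth 20
  add 95.3.72.0/21 -> H2 at depth 21
  add 206.105.0.0/18 -> H1 at depth 18
  lookup 206.105.6.65: bits 11001110011010010000 walk d0:-→d1:-→d2:-→d3:-→d4:-→d5:-→d6:-→d7:-→d8:-→d9:-→d10:-→d11:-→d12:-→d13:-→d14:-→d15:-→d16:-→d17:-→d18:H1→d19:-→d20:H7 -> H7
  lookup 206.105.0.8: bits 11001110011010010000 walk d0:-→d1:-→d2:-→d3:-→d4:-→d5:-→d6:-→d7:-→d8:-→d9:-→d10:-→d11:-→d12:-→d13:-→d14:-→d15:-→d16:-→d17:-→d18:H1→d19:-→d20:H7 -> H7
  lookup 206.105.56.27: bits 110011100110100100 walk d0:-→d1:-→d2:-→d3:-→d4:-→d5:-→d6:-→d7:-→d8:-→d9:-→d10:-→d11:-→d12:-→d13:-→d14:-→d15:-→d16:-→d17:-→d18:H1 -> H1
  lookup 206.105.0.55: bits 11001110011010010000 walk d0:-→d1:-→d2:-→d3:-→d4:-→d5:-→d6:-→d7:-→d8:-→d9:-→d10:-→d11:-→d12:-→d13:-→d14:-→d15:-→d16:-→d17:-→d18:H1→d19:-→d20:H7 -> H7
  add 206.105.3.146/32 -> H0 at depth 32
  add 95.0.0.0/8 -> H7 at depth 8

== LOOKUPS ==
["H7","H7","H1","H7"]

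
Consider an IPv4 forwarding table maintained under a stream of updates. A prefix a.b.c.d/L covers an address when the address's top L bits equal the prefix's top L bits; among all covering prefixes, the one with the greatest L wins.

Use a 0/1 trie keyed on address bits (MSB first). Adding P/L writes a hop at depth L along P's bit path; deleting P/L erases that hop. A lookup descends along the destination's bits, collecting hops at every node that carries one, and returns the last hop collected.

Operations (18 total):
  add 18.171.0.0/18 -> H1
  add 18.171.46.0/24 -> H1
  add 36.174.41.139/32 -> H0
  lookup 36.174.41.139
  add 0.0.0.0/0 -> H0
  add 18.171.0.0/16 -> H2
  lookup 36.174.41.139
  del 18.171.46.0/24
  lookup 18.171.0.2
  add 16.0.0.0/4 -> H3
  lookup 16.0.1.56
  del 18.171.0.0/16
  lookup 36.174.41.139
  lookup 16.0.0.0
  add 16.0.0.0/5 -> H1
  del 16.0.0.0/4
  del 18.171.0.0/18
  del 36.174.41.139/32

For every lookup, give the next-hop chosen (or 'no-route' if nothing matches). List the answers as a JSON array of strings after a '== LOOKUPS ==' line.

Trace:
  add 18.171.0.0/18 -> H1 at depth 18
  add 18.171.46.0/24 -> H1 at depth 24
  add 36.174.41.139/32 -> H0 at depth 32
  ? 36.174.41.139  path d0:-→d1:-→d2:-→d3:-→d4:-→d5:-→d6:-→d7:-→d8:-→d9:-→d10:-→d11:-→d12:-→d13:-→d14:-→d15:-→d16:-→d17:-→d18:-→d19:-→d20:-→d21:-→d22:-→d23:-→d24:-→d25:-→d26:-→d27:-→d28:-→d29:-→d30:-→d31:-→d32:H0  best=H0
  add 0.0.0.0/0 -> H0 at depth 0
  add 18.171.0.0/16 -> H2 at depth 16
  ? 36.174.41.139  path d0:H0→d1:-→d2:-→d3:-→d4:-→d5:-→d6:-→d7:-→d8:-→d9:-→d10:-→d11:-→d12:-→d13:-→d14:-→d15:-→d16:-→d17:-→d18:-→d19:-→d20:-→d21:-→d22:-→d23:-→d24:-→d25:-→d26:-→d27:-→d28:-→d29:-→d30:-→d31:-→d32:H0  best=H0
  del 18.171.46.0/24 (clear depth 24)
  ? 18.171.0.2  path d0:H0→d1:-→d2:-→d3:-→d4:-→d5:-→d6:-→d7:-→d8:-→d9:-→d10:-→d11:-→d12:-→d13:-→d14:-→d15:-→d16:H2→d17:-→d18:H1  best=H1
  add 16.0.0.0/4 -> H3 at depth 4
  ? 16.0.1.56  path d0:H0→d1:-→d2:-→d3:-→d4:H3→d5:-→d6:-  best=H3
  del 18.171.0.0/16 (clear depth 16)
  ? 36.174.41.139  path d0:H0→d1:-→d2:-→d3:-→d4:-→d5:-→d6:-→d7:-→d8:-→d9:-→d10:-→d11:-→d12:-→d13:-→d14:-→d15:-→d16:-→d17:-→d18:-→d19:-→d20:-→d21:-→d22:-→d23:-→d24:-→d25:-→d26:-→d27:-→d28:-→d29:-→d30:-→d31:-→d32:H0  best=H0
  ? 16.0.0.0  path d0:H0→d1:-→d2:-→d3:-→d4:H3→d5:-→d6:-  best=H3
  add 16.0.0.0/5 -> H1 at depth 5
  del 16.0.0.0/4 (clear depth 4)
  del 18.171.0.0/18 (clear depth 18)
  del 36.174.41.139/32 (clear depth 32)

== LOOKUPS ==
["H0","H0","H1","H3","H0","H3"]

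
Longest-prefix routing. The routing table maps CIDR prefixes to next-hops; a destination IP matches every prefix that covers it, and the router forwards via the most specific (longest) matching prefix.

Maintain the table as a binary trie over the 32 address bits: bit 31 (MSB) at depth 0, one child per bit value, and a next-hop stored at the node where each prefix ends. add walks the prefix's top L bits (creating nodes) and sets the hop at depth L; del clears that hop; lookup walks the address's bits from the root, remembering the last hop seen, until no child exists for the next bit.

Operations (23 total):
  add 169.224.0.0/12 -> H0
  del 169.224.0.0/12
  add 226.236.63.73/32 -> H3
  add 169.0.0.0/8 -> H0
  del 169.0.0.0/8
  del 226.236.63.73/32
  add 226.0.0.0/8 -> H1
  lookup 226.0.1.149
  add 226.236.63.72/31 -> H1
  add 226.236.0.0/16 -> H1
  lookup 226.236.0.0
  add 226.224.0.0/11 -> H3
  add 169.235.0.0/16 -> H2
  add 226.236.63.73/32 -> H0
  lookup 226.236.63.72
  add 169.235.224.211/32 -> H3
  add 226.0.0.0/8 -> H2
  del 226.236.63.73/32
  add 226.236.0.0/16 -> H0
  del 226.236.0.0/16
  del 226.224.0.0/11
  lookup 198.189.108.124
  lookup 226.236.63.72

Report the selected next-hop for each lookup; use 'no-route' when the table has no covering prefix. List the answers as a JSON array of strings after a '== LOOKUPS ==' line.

Trace:
  add 169.224.0.0/12 -> H0 at depth 12
  - 169.224.0.0/12 clear@12
  add 226.236.63.73/32 -> H3 at depth 32
  add 169.0.0.0/8 -> H0 at depth 8
  - 169.0.0.0/8 clear@8
  - 226.236.63.73/32 clear@32
  add 226.0.0.0/8 -> H1 at depth 8
  Q 226.0.1.149: descend 11100010 ; hops seen [H1] ; pick H1
  add 226.236.63.72/31 -> H1 at depth 31
  add 226.236.0.0/16 -> H1 at depth 16
  Q 226.236.0.0: descend 111000101110110000 ; hops seen [H1,H1] ; pick H1
  add 226.224.0.0/11 -> H3 at depth 11
  add 169.235.0.0/16 -> H2 at depth 16
  add 226.236.63.73/32 -> H0 at depth 32
  Q 226.236.63.72: descend 1110001011101100001111110100100 ; hops seen [H1,H3,H1,H1] ; pick H1
  add 169.235.224.211/32 -> H3 at depth 32
  add 226.0.0.0/8 -> H2 at depth 8
  - 226.236.63.73/32 clear@32
  add 226.236.0.0/16 -> H0 at depth 16
  - 226.236.0.0/16 clear@16
  - 226.224.0.0/11 clear@11
  Q 198.189.108.124: descend 11 ; hops seen [∅] ; pick no-route
  Q 226.236.63.72: descend 1110001011101100001111110100100 ; hops seen [H2,H1] ; pick H1

== LOOKUPS ==
["H1","H1","H1","no-route","H1"]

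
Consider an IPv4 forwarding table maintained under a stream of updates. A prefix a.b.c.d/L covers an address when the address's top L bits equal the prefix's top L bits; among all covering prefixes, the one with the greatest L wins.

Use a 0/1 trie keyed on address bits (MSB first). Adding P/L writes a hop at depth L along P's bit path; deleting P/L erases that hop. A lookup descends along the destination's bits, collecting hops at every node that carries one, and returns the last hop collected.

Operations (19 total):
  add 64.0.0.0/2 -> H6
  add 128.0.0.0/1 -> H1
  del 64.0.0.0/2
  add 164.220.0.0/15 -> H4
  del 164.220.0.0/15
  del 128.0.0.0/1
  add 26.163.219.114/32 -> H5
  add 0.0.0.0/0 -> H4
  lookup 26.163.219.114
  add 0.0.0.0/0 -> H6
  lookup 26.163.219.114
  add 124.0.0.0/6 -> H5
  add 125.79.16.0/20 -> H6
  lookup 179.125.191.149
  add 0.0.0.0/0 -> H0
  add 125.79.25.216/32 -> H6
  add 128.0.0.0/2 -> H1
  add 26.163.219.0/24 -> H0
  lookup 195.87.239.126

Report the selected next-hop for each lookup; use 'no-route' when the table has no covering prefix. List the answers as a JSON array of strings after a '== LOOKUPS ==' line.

Trace:
  add 64.0.0.0/2 -> H6 at depth 2
  add 128.0.0.0/1 -> H1 at depth 1
  del 64.0.0.0/2 (clear depth 2)
  add 164.220.0.0/15 -> H4 at depth 15
  del 164.220.0.0/15 (clear depth 15)
  del 128.0.0.0/1 (clear depth 1)
  add 26.163.219.114/32 -> H5 at depth 32
  add 0.0.0.0/0 -> H4 at depth 0
  lookup 26.163.219.114: bits 00011010101000111101101101110010 walk d0:H4→d1:-→d2:-→d3:-→d4:-→d5:-→d6:-→d7:-→d8:-→d9:-→d10:-→d11:-→d12:-→d13:-→d14:-→d15:-→d16:-→d17:-→d18:-→d19:-→d20:-→d21:-→d22:-→d23:-→d24:-→d25:-→d26:-→d27:-→d28:-→d29:-→d30:-→d31:-→d32:H5 -> H5
  add 0.0.0.0/0 -> H6 at depth 0
  lookup 26.163.219.114: bits 00011010101000111101101101110010 walk d0:H6→d1:-→d2:-→d3:-→d4:-→d5:-→d6:-→d7:-→d8:-→d9:-→d10:-→d11:-→d12:-→d13:-→d14:-→d15:-→d16:-→d17:-→d18:-→d19:-→d20:-→d21:-→d22:-→d23:-→d24:-→d25:-→d26:-→d27:-→d28:-→d29:-→d30:-→d31:-→d32:H5 -> H5
  add 124.0.0.0/6 -> H5 at depth 6
  add 125.79.16.0/20 -> H6 at depth 20
  lookup 179.125.191.149: bits 101 walk d0:H6→d1:-→d2:-→d3:- -> H6
  add 0.0.0.0/0 -> H0 at depth 0
  add 125.79.25.216/32 -> H6 at depth 32
  add 128.0.0.0/2 -> H1 at depth 2
  add 26.163.219.0/24 -> H0 at depth 24
  lookup 195.87.239.126: bits 1 walk d0:H0→d1:- -> H0

== LOOKUPS ==
["H5","H5","H6","H0"]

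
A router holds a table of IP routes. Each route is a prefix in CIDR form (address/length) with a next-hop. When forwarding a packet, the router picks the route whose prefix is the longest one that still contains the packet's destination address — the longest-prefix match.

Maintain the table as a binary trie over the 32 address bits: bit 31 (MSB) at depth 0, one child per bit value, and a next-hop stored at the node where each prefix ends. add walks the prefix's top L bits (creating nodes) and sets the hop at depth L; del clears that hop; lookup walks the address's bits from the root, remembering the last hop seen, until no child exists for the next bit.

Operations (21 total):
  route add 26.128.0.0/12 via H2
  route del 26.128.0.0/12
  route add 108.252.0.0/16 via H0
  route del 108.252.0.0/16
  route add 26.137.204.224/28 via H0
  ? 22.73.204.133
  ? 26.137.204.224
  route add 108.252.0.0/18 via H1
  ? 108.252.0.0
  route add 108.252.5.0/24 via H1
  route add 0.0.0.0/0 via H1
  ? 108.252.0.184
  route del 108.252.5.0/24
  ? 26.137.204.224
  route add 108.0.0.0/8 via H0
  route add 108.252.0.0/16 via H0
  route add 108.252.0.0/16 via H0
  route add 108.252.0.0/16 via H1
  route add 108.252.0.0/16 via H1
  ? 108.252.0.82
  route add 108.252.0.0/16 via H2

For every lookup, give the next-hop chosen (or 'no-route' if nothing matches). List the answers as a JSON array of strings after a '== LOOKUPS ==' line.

Process each operation:
  + 26.128.0.0/12 (H2) depth=12
  - 26.128.0.0/12 clear@12
  + 108.252.0.0/16 (H0) depth=16
  - 108.252.0.0/16 clear@16
  + 26.137.204.224/28 (H0) depth=28
  ? 22.73.204.133  path d0:-→d1:-→d2:-→d3:-→d4:-  best=no-route
  ? 26.137.204.224  path d0:-→d1:-→d2:-→d3:-→d4:-→d5:-→d6:-→d7:-→d8:-→d9:-→d10:-→d11:-→d12:-→d13:-→d14:-→d15:-→d16:-→d17:-→d18:-→d19:-→d20:-→d21:-→d22:-→d23:-→d24:-→d25:-→d26:-→d27:-→d28:H0  best=H0
  + 108.252.0.0/18 (H1) depth=18
  ? 108.252.0.0  path d0:-→d1:-→d2:-→d3:-→d4:-→d5:-→d6:-→d7:-→d8:-→d9:-→d10:-→d11:-→d12:-→d13:-→d14:-→d15:-→d16:-→d17:-→d18:H1  best=H1
  + 108.252.5.0/24 (H1) depth=24
  + 0.0.0.0/0 (H1) depth=0
  ? 108.252.0.184  path d0:H1→d1:-→d2:-→d3:-→d4:-→d5:-→d6:-→d7:-→d8:-→d9:-→d10:-→d11:-→d12:-→d13:-→d14:-→d15:-→d16:-→d17:-→d18:H1→d19:-→d20:-→d21:-  best=H1
  - 108.252.5.0/24 clear@24
  ? 26.137.204.224  path d0:H1→d1:-→d2:-→d3:-→d4:-→d5:-→d6:-→d7:-→d8:-→d9:-→d10:-→d11:-→d12:-→d13:-→d14:-→d15:-→d16:-→d17:-→d18:-→d19:-→d20:-→d21:-→d22:-→d23:-→d24:-→d25:-→d26:-→d27:-→d28:H0  best=H0
  + 108.0.0.0/8 (H0) depth=8
  + 108.252.0.0/16 (H0) depth=16
  + 108.252.0.0/16 (H0) depth=16
  + 108.252.0.0/16 (H1) depth=16
  + 108.252.0.0/16 (H1) depth=16
  ? 108.252.0.82  path d0:H1→d1:-→d2:-→d3:-→d4:-→d5:-→d6:-→d7:-→d8:H0→d9:-→d10:-→d11:-→d12:-→d13:-→d14:-→d15:-→d16:H1→d17:-→d18:H1→d19:-→d20:-→d21:-  best=H1
  + 108.252.0.0/16 (H2) depth=16

== LOOKUPS ==
["no-route","H0","H1","H1","H0","H1"]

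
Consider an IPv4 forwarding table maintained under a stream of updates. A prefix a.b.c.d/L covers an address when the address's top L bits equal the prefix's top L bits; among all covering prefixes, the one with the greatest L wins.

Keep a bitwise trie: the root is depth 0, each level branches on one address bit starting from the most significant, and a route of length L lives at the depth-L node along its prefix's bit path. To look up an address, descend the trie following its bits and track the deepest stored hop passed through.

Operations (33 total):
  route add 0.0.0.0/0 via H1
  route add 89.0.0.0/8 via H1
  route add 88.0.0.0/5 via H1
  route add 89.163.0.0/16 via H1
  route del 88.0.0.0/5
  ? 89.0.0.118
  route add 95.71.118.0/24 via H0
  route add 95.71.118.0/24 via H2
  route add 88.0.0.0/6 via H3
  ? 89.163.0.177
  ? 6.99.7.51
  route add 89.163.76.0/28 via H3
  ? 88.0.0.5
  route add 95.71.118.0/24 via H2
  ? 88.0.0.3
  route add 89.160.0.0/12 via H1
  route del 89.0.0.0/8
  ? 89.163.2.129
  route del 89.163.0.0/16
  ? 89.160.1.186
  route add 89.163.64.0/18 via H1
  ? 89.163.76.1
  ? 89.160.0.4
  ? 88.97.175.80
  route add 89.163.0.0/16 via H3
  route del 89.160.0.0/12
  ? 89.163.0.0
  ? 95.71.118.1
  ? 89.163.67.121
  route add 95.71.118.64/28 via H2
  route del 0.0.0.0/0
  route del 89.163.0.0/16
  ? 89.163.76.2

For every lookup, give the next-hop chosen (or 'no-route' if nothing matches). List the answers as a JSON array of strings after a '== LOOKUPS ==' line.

Trace:
  add 0.0.0.0/0 -> H1 at depth 0
  add 89.0.0.0/8 -> H1 at depth 8
  add 88.0.0.0/5 -> H1 at depth 5
  add 89.163.0.0/16 -> H1 at depth 16
  del 88.0.0.0/5 (clear depth 5)
  lookup 89.0.0.118: bits 01011001 walk d0:H1→d1:-→d2:-→d3:-→d4:-→d5:-→d6:-→d7:-→d8:H1 -> H1
  add 95.71.118.0/24 -> H0 at depth 24
  add 95.71.118.0/24 -> H2 at depth 24
  add 88.0.0.0/6 -> H3 at depth 6
  lookup 89.163.0.177: bits 0101100110100011 walk d0:H1→d1:-→d2:-→d3:-→d4:-→d5:-→d6:H3→d7:-→d8:H1→d9:-→d10:-→d11:-→d12:-→d13:-→d14:-→d15:-→d16:H1 -> H1
  lookup 6.99.7.51: bits 0 walk d0:H1→d1:- -> H1
  add 89.163.76.0/28 -> H3 at depth 28
  lookup 88.0.0.5: bits 0101100 walk d0:H1→d1:-→d2:-→d3:-→d4:-→d5:-→d6:H3→d7:- -> H3
  add 95.71.118.0/24 -> H2 at depth 24
  lookup 88.0.0.3: bits 0101100 walk d0:H1→d1:-→d2:-→d3:-→d4:-→d5:-→d6:H3→d7:- -> H3
  add 89.160.0.0/12 -> H1 at depth 12
  del 89.0.0.0/8 (clear depth 8)
  lookup 89.163.2.129: bits 01011001101000110 walk d0:H1→d1:-→d2:-→d3:-→d4:-→d5:-→d6:H3→d7:-→d8:-→d9:-→d10:-→d11:-→d12:H1→d13:-→d14:-→d15:-→d16:H1→d17:- -> H1
  del 89.163.0.0/16 (clear depth 16)
  lookup 89.160.1.186: bits 01011001101000 walk d0:H1→d1:-→d2:-→d3:-→d4:-→d5:-→d6:H3→d7:-→d8:-→d9:-→d10:-→d11:-→d12:H1→d13:-→d14:- -> H1
  add 89.163.64.0/18 -> H1 at depth 18
  lookup 89.163.76.1: bits 0101100110100011010011000000 walk d0:H1→d1:-→d2:-→d3:-→d4:-→d5:-→d6:H3→d7:-→d8:-→d9:-→d10:-→d11:-→d12:H1→d13:-→d14:-→d15:-→d16:-→d17:-→d18:H1→d19:-→d20:-→d21:-→d22:-→d23:-→d24:-→d25:-→d26:-→d27:-→d28:H3 -> H3
  lookup 89.160.0.4: bits 01011001101000 walk d0:H1→d1:-→d2:-→d3:-→d4:-→d5:-→d6:H3→d7:-→d8:-→d9:-→d10:-→d11:-→d12:H1→d13:-→d14:- -> H1
  lookup 88.97.175.80: bits 0101100 walk d0:H1→d1:-→d2:-→d3:-→d4:-→d5:-→d6:H3→d7:- -> H3
  add 89.163.0.0/16 -> H3 at depth 16
  del 89.160.0.0/12 (clear depth 12)
  lookup 89.163.0.0: bits 01011001101000110 walk d0:H1→d1:-→d2:-→d3:-→d4:-→d5:-→d6:H3→d7:-→d8:-→d9:-→d10:-→d11:-→d12:-→d13:-→d14:-→d15:-→d16:H3→d17:- -> H3
  lookup 95.71.118.1: bits 010111110100011101110110 walk d0:H1→d1:-→d2:-→d3:-→d4:-→d5:-→d6:-→d7:-→d8:-→d9:-→d10:-→d11:-→d12:-→d13:-→d14:-→d15:-→d16:-→d17:-→d18:-→d19:-→d20:-→d21:-→d22:-→d23:-→d24:H2 -> H2
  lookup 89.163.67.121: bits 01011001101000110100 walk d0:H1→d1:-→d2:-→d3:-→d4:-→d5:-→d6:H3→d7:-→d8:-→d9:-→d10:-→d11:-→d12:-→d13:-→d14:-→d15:-→d16:H3→d17:-→d18:H1→d19:-→d20:- -> H1
  add 95.71.118.64/28 -> H2 at depth 28
  del 0.0.0.0/0 (clear depth 0)
  del 89.163.0.0/16 (clear depth 16)
  lookup 89.163.76.2: bits 0101100110100011010011000000 walk d0:-→d1:-→d2:-→d3:-→d4:-→d5:-→d6:H3→d7:-→d8:-→d9:-→d10:-→d11:-→d12:-→d13:-→d14:-→d15:-→d16:-→d17:-→d18:H1→d19:-→d20:-→d21:-→d22:-→d23:-→d24:-→d25:-→d26:-→d27:-→d28:H3 -> H3

== LOOKUPS ==
["H1","H1","H1","H3","H3","H1","H1","H3","H1","H3","H3","H2","H1","H3"]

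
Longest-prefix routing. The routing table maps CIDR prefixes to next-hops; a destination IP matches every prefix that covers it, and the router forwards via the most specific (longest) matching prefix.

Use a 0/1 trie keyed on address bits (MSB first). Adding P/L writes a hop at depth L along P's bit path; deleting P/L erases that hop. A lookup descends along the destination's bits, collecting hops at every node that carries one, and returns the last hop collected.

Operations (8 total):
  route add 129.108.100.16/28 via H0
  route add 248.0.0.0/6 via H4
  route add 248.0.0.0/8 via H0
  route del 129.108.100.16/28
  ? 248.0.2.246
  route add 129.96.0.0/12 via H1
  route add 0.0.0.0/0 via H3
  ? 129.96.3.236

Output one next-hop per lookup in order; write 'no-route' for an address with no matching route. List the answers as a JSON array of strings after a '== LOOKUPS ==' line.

Apply in order:
  + 129.108.100.16/28 (H0) depth=28
  + 248.0.0.0/6 (H4) depth=6
  + 248.0.0.0/8 (H0) depth=8
  del 129.108.100.16/28 (clear depth 28)
  lookup 248.0.2.246: bits 11111000 walk d0:-→d1:-→d2:-→d3:-→d4:-→d5:-→d6:H4→d7:-→d8:H0 -> H0
  + 129.96.0.0/12 (H1) depth=12
  + 0.0.0.0/0 (H3) depth=0
  lookup 129.96.3.236: bits 100000010110 walk d0:H3→d1:-→d2:-→d3:-→d4:-→d5:-→d6:-→d7:-→d8:-→d9:-→d10:-→d11:-→d12:H1 -> H1

== LOOKUPS ==
["H0","H1"]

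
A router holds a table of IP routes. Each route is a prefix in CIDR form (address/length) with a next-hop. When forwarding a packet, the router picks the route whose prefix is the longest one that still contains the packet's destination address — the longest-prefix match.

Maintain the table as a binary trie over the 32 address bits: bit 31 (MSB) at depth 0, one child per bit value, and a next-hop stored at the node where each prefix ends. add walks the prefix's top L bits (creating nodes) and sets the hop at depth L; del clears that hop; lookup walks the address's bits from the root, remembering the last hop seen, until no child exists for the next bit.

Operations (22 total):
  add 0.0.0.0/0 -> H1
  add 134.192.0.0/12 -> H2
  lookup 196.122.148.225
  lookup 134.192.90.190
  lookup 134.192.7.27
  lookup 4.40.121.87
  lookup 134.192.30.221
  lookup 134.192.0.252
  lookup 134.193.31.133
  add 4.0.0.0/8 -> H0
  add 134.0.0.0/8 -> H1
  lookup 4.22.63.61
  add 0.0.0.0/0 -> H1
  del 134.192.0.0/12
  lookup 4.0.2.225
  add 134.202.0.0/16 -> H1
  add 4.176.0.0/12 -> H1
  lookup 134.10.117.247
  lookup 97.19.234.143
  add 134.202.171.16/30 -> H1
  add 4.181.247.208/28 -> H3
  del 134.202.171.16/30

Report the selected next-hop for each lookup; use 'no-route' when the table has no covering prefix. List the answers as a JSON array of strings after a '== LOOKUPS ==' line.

Apply in order:
  add 0.0.0.0/0 -> H1 at depth 0
  add 134.192.0.0/12 -> H2 at depth 12
  lookup 196.122.148.225: bits 1 walk d0:H1→d1:- -> H1
  lookup 134.192.90.190: bits 100001101100 walk d0:H1→d1:-→d2:-→d3:-→d4:-→d5:-→d6:-→d7:-→d8:-→d9:-→d10:-→d11:-→d12:H2 -> H2
  lookup 134.192.7.27: bits 100001101100 walk d0:H1→d1:-→d2:-→d3:-→d4:-→d5:-→d6:-→d7:-→d8:-→d9:-→d10:-→d11:-→d12:H2 -> H2
  lookup 4.40.121.87: bits ε walk d0:H1 -> H1
  lookup 134.192.30.221: bits 100001101100 walk d0:H1→d1:-→d2:-→d3:-→d4:-→d5:-→d6:-→d7:-→d8:-→d9:-→d10:-→d11:-→d12:H2 -> H2
  lookup 134.192.0.252: bits 100001101100 walk d0:H1→d1:-→d2:-→d3:-→d4:-→d5:-→d6:-→d7:-→d8:-→d9:-→d10:-→d11:-→d12:H2 -> H2
  lookup 134.193.31.133: bits 100001101100 walk d0:H1→d1:-→d2:-→d3:-→d4:-→d5:-→d6:-→d7:-→d8:-→d9:-→d10:-→d11:-→d12:H2 -> H2
  add 4.0.0.0/8 -> H0 at depth 8
  add 134.0.0.0/8 -> H1 at depth 8
  lookup 4.22.63.61: bits 00000100 walk d0:H1→d1:-→d2:-→d3:-→d4:-→d5:-→d6:-→d7:-→d8:H0 -> H0
  add 0.0.0.0/0 -> H1 at depth 0
  del 134.192.0.0/12 (clear depth 12)
  lookup 4.0.2.225: bits 00000100 walk d0:H1→d1:-→d2:-→d3:-→d4:-→d5:-→d6:-→d7:-→d8:H0 -> H0
  add 134.202.0.0/16 -> H1 at depth 16
  add 4.176.0.0/12 -> H1 at depth 12
  lookup 134.10.117.247: bits 10000110 walk d0:H1→d1:-→d2:-→d3:-→d4:-→d5:-→d6:-→d7:-→d8:H1 -> H1
  lookup 97.19.234.143: bits 0 walk d0:H1→d1:- -> H1
  add 134.202.171.16/30 -> H1 at depth 30
  add 4.181.247.208/28 -> H3 at depth 28
  del 134.202.171.16/30 (clear depth 30)

== LOOKUPS ==
["H1","H2","H2","H1","H2","H2","H2","H0","H0","H1","H1"]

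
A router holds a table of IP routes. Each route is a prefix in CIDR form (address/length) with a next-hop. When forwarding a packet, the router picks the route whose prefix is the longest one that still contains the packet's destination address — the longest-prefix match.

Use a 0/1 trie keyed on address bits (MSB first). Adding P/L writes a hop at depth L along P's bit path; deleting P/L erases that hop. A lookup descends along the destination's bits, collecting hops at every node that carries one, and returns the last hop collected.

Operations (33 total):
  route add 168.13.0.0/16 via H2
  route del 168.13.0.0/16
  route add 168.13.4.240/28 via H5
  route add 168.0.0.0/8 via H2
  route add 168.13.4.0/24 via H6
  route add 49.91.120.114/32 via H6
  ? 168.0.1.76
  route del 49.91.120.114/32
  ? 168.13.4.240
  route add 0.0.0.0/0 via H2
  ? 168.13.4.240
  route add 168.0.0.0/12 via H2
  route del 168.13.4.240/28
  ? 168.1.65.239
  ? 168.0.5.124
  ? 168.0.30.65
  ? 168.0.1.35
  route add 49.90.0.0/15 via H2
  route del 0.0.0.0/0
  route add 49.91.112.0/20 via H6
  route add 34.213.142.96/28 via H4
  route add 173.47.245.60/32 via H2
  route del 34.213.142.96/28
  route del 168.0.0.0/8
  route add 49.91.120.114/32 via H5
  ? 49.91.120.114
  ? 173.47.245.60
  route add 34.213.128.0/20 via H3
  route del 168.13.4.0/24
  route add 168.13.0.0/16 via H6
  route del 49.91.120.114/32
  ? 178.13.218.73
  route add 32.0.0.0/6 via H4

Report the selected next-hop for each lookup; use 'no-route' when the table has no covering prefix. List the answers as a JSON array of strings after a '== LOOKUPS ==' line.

Process each operation:
  + 168.13.0.0/16 (H2) depth=16
  del 168.13.0.0/16 (clear depth 16)
  + 168.13.4.240/28 (H5) depth=28
  + 168.0.0.0/8 (H2) depth=8
  + 168.13.4.0/24 (H6) depth=24
  + 49.91.120.114/32 (H6) depth=32
  Q 168.0.1.76: descend 101010000000 ; hops seen [H2] ; pick H2
  del 49.91.120.114/32 (clear depth 32)
  Q 168.13.4.240: descend 1010100000001101000001001111 ; hops seen [H2,H6,H5] ; pick H5
  + 0.0.0.0/0 (H2) depth=0
  Q 168.13.4.240: descend 1010100000001101000001001111 ; hops seen [H2,H2,H6,H5] ; pick H5
  + 168.0.0.0/12 (H2) depth=12
  del 168.13.4.240/28 (clear depth 28)
  Q 168.1.65.239: descend 101010000000 ; hops seen [H2,H2,H2] ; pick H2
  Q 168.0.5.124: descend 101010000000 ; hops seen [H2,H2,H2] ; pick H2
  Q 168.0.30.65: descend 101010000000 ; hops seen [H2,H2,H2] ; pick H2
  Q 168.0.1.35: descend 101010000000 ; hops seen [H2,H2,H2] ; pick H2
  + 49.90.0.0/15 (H2) depth=15
  del 0.0.0.0/0 (clear depth 0)
  + 49.91.112.0/20 (H6) depth=20
  + 34.213.142.96/28 (H4) depth=28
  + 173.47.245.60/32 (H2) depth=32
  del 34.213.142.96/28 (clear depth 28)
  del 168.0.0.0/8 (clear depth 8)
  + 49.91.120.114/32 (H5) depth=32
  Q 49.91.120.114: descend 00110001010110110111100001110010 ; hops seen [H2,H6,H5] ; pick H5
  Q 173.47.245.60: descend 10101101001011111111010100111100 ; hops seen [H2] ; pick H2
  + 34.213.128.0/20 (H3) depth=20
  del 168.13.4.0/24 (clear depth 24)
  + 168.13.0.0/16 (H6) depth=16
  del 49.91.120.114/32 (clear depth 32)
  Q 178.13.218.73: descend 101 ; hops seen [∅] ; pick no-route
  + 32.0.0.0/6 (H4) depth=6

== LOOKUPS ==
["H2","H5","H5","H2","H2","H2","H2","H5","H2","no-route"]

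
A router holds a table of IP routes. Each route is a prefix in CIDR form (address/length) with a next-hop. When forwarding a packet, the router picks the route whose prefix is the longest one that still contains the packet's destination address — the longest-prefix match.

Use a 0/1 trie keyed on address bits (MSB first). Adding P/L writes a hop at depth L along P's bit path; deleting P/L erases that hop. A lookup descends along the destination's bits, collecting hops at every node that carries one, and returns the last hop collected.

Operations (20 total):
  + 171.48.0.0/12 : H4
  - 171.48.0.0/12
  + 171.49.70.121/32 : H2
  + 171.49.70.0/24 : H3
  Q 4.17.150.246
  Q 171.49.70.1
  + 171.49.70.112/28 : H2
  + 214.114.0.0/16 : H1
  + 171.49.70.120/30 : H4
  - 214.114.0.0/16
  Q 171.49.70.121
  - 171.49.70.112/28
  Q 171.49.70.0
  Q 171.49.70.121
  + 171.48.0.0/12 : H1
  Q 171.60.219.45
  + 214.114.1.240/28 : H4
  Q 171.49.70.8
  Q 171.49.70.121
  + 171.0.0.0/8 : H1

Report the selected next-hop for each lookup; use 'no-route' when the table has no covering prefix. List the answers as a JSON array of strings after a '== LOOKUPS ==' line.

Trace:
  + 171.48.0.0/12 (H4) depth=12
  - 171.48.0.0/12 clear@12
  + 171.49.70.121/32 (H2) depth=32
  + 171.49.70.0/24 (H3) depth=24
  lookup 4.17.150.246: bits ε walk d0:- -> no-route
  lookup 171.49.70.1: bits 1010101100110001010001100 walk d0:-→d1:-→d2:-→d3:-→d4:-→d5:-→d6:-→d7:-→d8:-→d9:-→d10:-→d11:-→d12:-→d13:-→d14:-→d15:-→d16:-→d17:-→d18:-→d19:-→d20:-→d21:-→d22:-→d23:-→d24:H3→d25:- -> H3
  + 171.49.70.112/28 (H2) depth=28
  + 214.114.0.0/16 (H1) depth=16
  + 171.49.70.120/30 (H4) depth=30
  - 214.114.0.0/16 clear@16
  lookup 171.49.70.121: bits 10101011001100010100011001111001 walk d0:-→d1:-→d2:-→d3:-→d4:-→d5:-→d6:-→d7:-→d8:-→d9:-→d10:-→d11:-→d12:-→d13:-→d14:-→d15:-→d16:-→d17:-→d18:-→d19:-→d20:-→d21:-→d22:-→d23:-→d24:H3→d25:-→d26:-→d27:-→d28:H2→d29:-→d30:H4→d31:-→d32:H2 -> H2
  - 171.49.70.112/28 clear@28
  lookup 171.49.70.0: bits 1010101100110001010001100 walk d0:-→d1:-→d2:-→d3:-→d4:-→d5:-→d6:-→d7:-→d8:-→d9:-→d10:-→d11:-→d12:-→d13:-→d14:-→d15:-→d16:-→d17:-→d18:-→d19:-→d20:-→d21:-→d22:-→d23:-→d24:H3→d25:- -> H3
  lookup 171.49.70.121: bits 10101011001100010100011001111001 walk d0:-→d1:-→d2:-→d3:-→d4:-→d5:-→d6:-→d7:-→d8:-→d9:-→d10:-→d11:-→d12:-→d13:-→d14:-→d15:-→d16:-→d17:-→d18:-→d19:-→d20:-→d21:-→d22:-→d23:-→d24:H3→d25:-→d26:-→d27:-→d28:-→d29:-→d30:H4→d31:-→d32:H2 -> H2
  + 171.48.0.0/12 (H1) depth=12
  lookup 171.60.219.45: bits 101010110011 walk d0:-→d1:-→d2:-→d3:-→d4:-→d5:-→d6:-→d7:-→d8:-→d9:-→d10:-→d11:-→d12:H1 -> H1
  + 214.114.1.240/28 (H4) depth=28
  lookup 171.49.70.8: bits 1010101100110001010001100 walk d0:-→d1:-→d2:-→d3:-→d4:-→d5:-→d6:-→d7:-→d8:-→d9:-→d10:-→d11:-→d12:H1→d13:-→d14:-→d15:-→d16:-→d17:-→d18:-→d19:-→d20:-→d21:-→d22:-→d23:-→d24:H3→d25:- -> H3
  lookup 171.49.70.121: bits 10101011001100010100011001111001 walk d0:-→d1:-→d2:-→d3:-→d4:-→d5:-→d6:-→d7:-→d8:-→d9:-→d10:-→d11:-→d12:H1→d13:-→d14:-→d15:-→d16:-→d17:-→d18:-→d19:-→d20:-→d21:-→d22:-→d23:-→d24:H3→d25:-→d26:-→d27:-→d28:-→d29:-→d30:H4→d31:-→d32:H2 -> H2
  + 171.0.0.0/8 (H1) depth=8

== LOOKUPS ==
["no-route","H3","H2","H3","H2","H1","H3","H2"]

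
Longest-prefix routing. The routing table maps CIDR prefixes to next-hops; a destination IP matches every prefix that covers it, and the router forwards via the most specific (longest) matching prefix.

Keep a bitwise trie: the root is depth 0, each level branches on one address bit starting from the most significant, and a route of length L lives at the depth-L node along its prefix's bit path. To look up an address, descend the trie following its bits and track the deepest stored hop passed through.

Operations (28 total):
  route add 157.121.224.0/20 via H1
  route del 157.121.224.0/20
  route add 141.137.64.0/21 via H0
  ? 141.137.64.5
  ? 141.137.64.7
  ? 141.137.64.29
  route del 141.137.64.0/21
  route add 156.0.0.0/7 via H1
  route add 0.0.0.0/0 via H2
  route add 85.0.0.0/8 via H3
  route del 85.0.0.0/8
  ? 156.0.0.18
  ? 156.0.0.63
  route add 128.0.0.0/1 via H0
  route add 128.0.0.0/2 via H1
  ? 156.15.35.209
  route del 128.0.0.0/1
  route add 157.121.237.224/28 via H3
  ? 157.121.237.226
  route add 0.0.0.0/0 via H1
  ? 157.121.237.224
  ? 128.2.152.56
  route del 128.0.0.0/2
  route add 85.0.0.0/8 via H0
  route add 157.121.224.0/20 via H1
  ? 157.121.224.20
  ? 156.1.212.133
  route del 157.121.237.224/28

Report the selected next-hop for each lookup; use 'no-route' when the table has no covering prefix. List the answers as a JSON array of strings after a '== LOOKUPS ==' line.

Trace:
  add 157.121.224.0/20 -> H1 at depth 20
  - 157.121.224.0/20 clear@20
  add 141.137.64.0/21 -> H0 at depth 21
  lookup 141.137.64.5: bits 100011011000100101000 walk d0:-→d1:-→d2:-→d3:-→d4:-→d5:-→d6:-→d7:-→d8:-→d9:-→d10:-→d11:-→d12:-→d13:-→d14:-→d15:-→d16:-→d17:-→d18:-→d19:-→d20:-→d21:H0 -> H0
  lookup 141.137.64.7: bits 100011011000100101000 walk d0:-→d1:-→d2:-→d3:-→d4:-→d5:-→d6:-→d7:-→d8:-→d9:-→d10:-→d11:-→d12:-→d13:-→d14:-→d15:-→d16:-→d17:-→d18:-→d19:-→d20:-→d21:H0 -> H0
  lookup 141.137.64.29: bits 100011011000100101000 walk d0:-→d1:-→d2:-→d3:-→d4:-→d5:-→d6:-→d7:-→d8:-→d9:-→d10:-→d11:-→d12:-→d13:-→d14:-→d15:-→d16:-→d17:-→d18:-→d19:-→d20:-→d21:H0 -> H0
  - 141.137.64.0/21 clear@21
  add 156.0.0.0/7 -> H1 at depth 7
  add 0.0.0.0/0 -> H2 at depth 0
  add 85.0.0.0/8 -> H3 at depth 8
  - 85.0.0.0/8 clear@8
  lookup 156.0.0.18: bits 1001110 walk d0:H2→d1:-→d2:-→d3:-→d4:-→d5:-→d6:-→d7:H1 -> H1
  lookup 156.0.0.63: bits 1001110 walk d0:H2→d1:-→d2:-→d3:-→d4:-→d5:-→d6:-→d7:H1 -> H1
  add 128.0.0.0/1 -> H0 at depth 1
  add 128.0.0.0/2 -> H1 at depth 2
  lookup 156.15.35.209: bits 1001110 walk d0:H2→d1:H0→d2:H1→d3:-→d4:-→d5:-→d6:-→d7:H1 -> H1
  - 128.0.0.0/1 clear@1
  add 157.121.237.224/28 -> H3 at depth 28
  lookup 157.121.237.226: bits 1001110101111001111011011110 walk d0:H2→d1:-→d2:H1→d3:-→d4:-→d5:-→d6:-→d7:H1→d8:-→d9:-→d10:-→d11:-→d12:-→d13:-→d14:-→d15:-→d16:-→d17:-→d18:-→d19:-→d20:-→d21:-→d22:-→d23:-→d24:-→d25:-→d26:-→d27:-→d28:H3 -> H3
  add 0.0.0.0/0 -> H1 at depth 0
  lookup 157.121.237.224: bits 1001110101111001111011011110 walk d0:H1→d1:-→d2:H1→d3:-→d4:-→d5:-→d6:-→d7:H1→d8:-→d9:-→d10:-→d11:-→d12:-→d13:-→d14:-→d15:-→d16:-→d17:-→d18:-→d19:-→d20:-→d21:-→d22:-→d23:-→d24:-→d25:-→d26:-→d27:-→d28:H3 -> H3
  lookup 128.2.152.56: bits 1000 walk d0:H1→d1:-→d2:H1→d3:-→d4:- -> H1
  - 128.0.0.0/2 clear@2
  add 85.0.0.0/8 -> H0 at depth 8
  add 157.121.224.0/20 -> H1 at depth 20
  lookup 157.121.224.20: bits 10011101011110011110 walk d0:H1→d1:-→d2:-→d3:-→d4:-→d5:-→d6:-→d7:H1→d8:-→d9:-→d10:-→d11:-→d12:-→d13:-→d14:-→d15:-→d16:-→d17:-→d18:-→d19:-→d20:H1 -> H1
  lookup 156.1.212.133: bits 1001110 walk d0:H1→d1:-→d2:-→d3:-→d4:-→d5:-→d6:-→d7:H1 -> H1
  - 157.121.237.224/28 clear@28

== LOOKUPS ==
["H0","H0","H0","H1","H1","H1","H3","H3","H1","H1","H1"]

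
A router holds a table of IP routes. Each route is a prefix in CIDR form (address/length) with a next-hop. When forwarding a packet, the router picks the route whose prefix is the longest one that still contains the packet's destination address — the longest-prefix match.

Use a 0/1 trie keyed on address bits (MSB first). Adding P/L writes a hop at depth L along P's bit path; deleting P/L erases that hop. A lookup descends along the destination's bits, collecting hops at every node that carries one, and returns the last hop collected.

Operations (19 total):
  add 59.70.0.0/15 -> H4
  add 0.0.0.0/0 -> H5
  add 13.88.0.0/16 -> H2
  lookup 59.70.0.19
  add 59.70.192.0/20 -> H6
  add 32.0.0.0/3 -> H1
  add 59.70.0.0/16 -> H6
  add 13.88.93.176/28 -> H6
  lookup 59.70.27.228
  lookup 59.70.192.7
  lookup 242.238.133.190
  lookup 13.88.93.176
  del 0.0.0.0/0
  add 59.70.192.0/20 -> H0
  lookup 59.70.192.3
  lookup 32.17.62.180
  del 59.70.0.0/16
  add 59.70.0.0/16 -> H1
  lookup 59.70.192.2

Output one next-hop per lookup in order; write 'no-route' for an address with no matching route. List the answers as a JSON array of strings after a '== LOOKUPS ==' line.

Apply in order:
  + 59.70.0.0/15 (H4) depth=15
  + 0.0.0.0/0 (H5) depth=0
  + 13.88.0.0/16 (H2) depth=16
  ? 59.70.0.19  path d0:H5→d1:-→d2:-→d3:-→d4:-→d5:-→d6:-→d7:-→d8:-→d9:-→d10:-→d11:-→d12:-→d13:-→d14:-→d15:H4  best=H4
  + 59.70.192.0/20 (H6) depth=20
  + 32.0.0.0/3 (H1) depth=3
  + 59.70.0.0/16 (H6) depth=16
  + 13.88.93.176/28 (H6) depth=28
  ? 59.70.27.228  path d0:H5→d1:-→d2:-→d3:H1→d4:-→d5:-→d6:-→d7:-→d8:-→d9:-→d10:-→d11:-→d12:-→d13:-→d14:-→d15:H4→d16:H6  best=H6
  ? 59.70.192.7  path d0:H5→d1:-→d2:-→d3:H1→d4:-→d5:-→d6:-→d7:-→d8:-→d9:-→d10:-→d11:-→d12:-→d13:-→d14:-→d15:H4→d16:H6→d17:-→d18:-→d19:-→d20:H6  best=H6
  ? 242.238.133.190  path d0:H5  best=H5
  ? 13.88.93.176  path d0:H5→d1:-→d2:-→d3:-→d4:-→d5:-→d6:-→d7:-→d8:-→d9:-→d10:-→d11:-→d12:-→d13:-→d14:-→d15:-→d16:H2→d17:-→d18:-→d19:-→d20:-→d21:-→d22:-→d23:-→d24:-→d25:-→d26:-→d27:-→d28:H6  best=H6
  del 0.0.0.0/0 (clear depth 0)
  + 59.70.192.0/20 (H0) depth=20
  ? 59.70.192.3  path d0:-→d1:-→d2:-→d3:H1→d4:-→d5:-→d6:-→d7:-→d8:-→d9:-→d10:-→d11:-→d12:-→d13:-→d14:-→d15:H4→d16:H6→d17:-→d18:-→d19:-→d20:H0  best=H0
  ? 32.17.62.180  path d0:-→d1:-→d2:-→d3:H1  best=H1
  del 59.70.0.0/16 (clear depth 16)
  + 59.70.0.0/16 (H1) depth=16
  ? 59.70.192.2  path d0:-→d1:-→d2:-→d3:H1→d4:-→d5:-→d6:-→d7:-→d8:-→d9:-→d10:-→d11:-→d12:-→d13:-→d14:-→d15:H4→d16:H1→d17:-→d18:-→d19:-→d20:H0  best=H0

== LOOKUPS ==
["H4","H6","H6","H5","H6","H0","H1","H0"]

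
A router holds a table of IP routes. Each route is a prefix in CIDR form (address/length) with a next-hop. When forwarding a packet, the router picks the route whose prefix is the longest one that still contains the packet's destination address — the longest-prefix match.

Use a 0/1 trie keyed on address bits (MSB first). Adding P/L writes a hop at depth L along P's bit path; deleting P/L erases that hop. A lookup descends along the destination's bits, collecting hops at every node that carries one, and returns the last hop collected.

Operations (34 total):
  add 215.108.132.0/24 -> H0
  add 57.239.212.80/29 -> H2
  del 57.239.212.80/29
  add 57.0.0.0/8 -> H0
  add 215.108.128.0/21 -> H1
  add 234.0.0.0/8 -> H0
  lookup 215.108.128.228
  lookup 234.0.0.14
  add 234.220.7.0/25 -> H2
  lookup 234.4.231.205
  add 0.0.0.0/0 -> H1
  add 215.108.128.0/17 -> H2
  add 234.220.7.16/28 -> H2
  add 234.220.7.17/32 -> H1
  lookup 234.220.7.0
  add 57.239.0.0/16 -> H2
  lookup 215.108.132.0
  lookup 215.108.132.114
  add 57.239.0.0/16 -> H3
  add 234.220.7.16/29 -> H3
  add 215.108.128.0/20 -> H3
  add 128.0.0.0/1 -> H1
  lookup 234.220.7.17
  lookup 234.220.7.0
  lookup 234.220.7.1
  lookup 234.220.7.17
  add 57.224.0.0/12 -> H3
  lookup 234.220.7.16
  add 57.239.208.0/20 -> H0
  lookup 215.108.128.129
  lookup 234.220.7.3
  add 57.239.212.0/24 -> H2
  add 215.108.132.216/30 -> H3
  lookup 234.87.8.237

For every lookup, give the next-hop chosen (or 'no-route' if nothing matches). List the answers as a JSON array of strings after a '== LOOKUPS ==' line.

Process each operation:
  add 215.108.132.0/24 -> H0 at depth 24
  add 57.239.212.80/29 -> H2 at depth 29
  - 57.239.212.80/29 clear@29
  add 57.0.0.0/8 -> H0 at depth 8
  add 215.108.128.0/21 -> H1 at depth 21
  add 234.0.0.0/8 -> H0 at depth 8
  lookup 215.108.128.228: bits 110101110110110010000 walk d0:-→d1:-→d2:-→d3:-→d4:-→d5:-→d6:-→d7:-→d8:-→d9:-→d10:-→d11:-→d12:-→d13:-→d14:-→d15:-→d16:-→d17:-→d18:-→d19:-→d20:-→d21:H1 -> H1
  lookup 234.0.0.14: bits 11101010 walk d0:-→d1:-→d2:-→d3:-→d4:-→d5:-→d6:-→d7:-→d8:H0 -> H0
  add 234.220.7.0/25 -> H2 at depth 25
  lookup 234.4.231.205: bits 11101010 walk d0:-→d1:-→d2:-→d3:-→d4:-→d5:-→d6:-→d7:-→d8:H0 -> H0
  add 0.0.0.0/0 -> H1 at depth 0
  add 215.108.128.0/17 -> H2 at depth 17
  add 234.220.7.16/28 -> H2 at depth 28
  add 234.220.7.17/32 -> H1 at depth 32
  lookup 234.220.7.0: bits 111010101101110000000111000 walk d0:H1→d1:-→d2:-→d3:-→d4:-→d5:-→d6:-→d7:-→d8:H0→d9:-→d10:-→d11:-→d12:-→d13:-→d14:-→d15:-→d16:-→d17:-→d18:-→d19:-→d20:-→d21:-→d22:-→d23:-→d24:-→d25:H2→d26:-→d27:- -> H2
  add 57.239.0.0/16 -> H2 at depth 16
  lookup 215.108.132.0: bits 110101110110110010000100 walk d0:H1→d1:-→d2:-→d3:-→d4:-→d5:-→d6:-→d7:-→d8:-→d9:-→d10:-→d11:-→d12:-→d13:-→d14:-→d15:-→d16:-→d17:H2→d18:-→d19:-→d20:-→d21:H1→d22:-→d23:-→d24:H0 -> H0
  lookup 215.108.132.114: bits 110101110110110010000100 walk d0:H1→d1:-→d2:-→d3:-→d4:-→d5:-→d6:-→d7:-→d8:-→d9:-→d10:-→d11:-→d12:-→d13:-→d14:-→d15:-→d16:-→d17:H2→d18:-→d19:-→d20:-→d21:H1→d22:-→d23:-→d24:H0 -> H0
  add 57.239.0.0/16 -> H3 at depth 16
  add 234.220.7.16/29 -> H3 at depth 29
  add 215.108.128.0/20 -> H3 at depth 20
  add 128.0.0.0/1 -> H1 at depth 1
  lookup 234.220.7.17: bits 11101010110111000000011100010001 walk d0:H1→d1:H1→d2:-→d3:-→d4:-→d5:-→d6:-→d7:-→d8:H0→d9:-→d10:-→d11:-→d12:-→d13:-→d14:-→d15:-→d16:-→d17:-→d18:-→d19:-→d20:-→d21:-→d22:-→d23:-→d24:-→d25:H2→d26:-→d27:-→d28:H2→d29:H3→d30:-→d31:-→d32:H1 -> H1
  lookup 234.220.7.0: bits 111010101101110000000111000 walk d0:H1→d1:H1→d2:-→d3:-→d4:-→d5:-→d6:-→d7:-→d8:H0→d9:-→d10:-→d11:-→d12:-→d13:-→d14:-→d15:-→d16:-→d17:-→d18:-→d19:-→d20:-→d21:-→d22:-→d23:-→d24:-→d25:H2→d26:-→d27:- -> H2
  lookup 234.220.7.1: bits 111010101101110000000111000 walk d0:H1→d1:H1→d2:-→d3:-→d4:-→d5:-→d6:-→d7:-→d8:H0→d9:-→d10:-→d11:-→d12:-→d13:-→d14:-→d15:-→d16:-→d17:-→d18:-→d19:-→d20:-→d21:-→d22:-→d23:-→d24:-→d25:H2→d26:-→d27:- -> H2
  lookup 234.220.7.17: bits 11101010110111000000011100010001 walk d0:H1→d1:H1→d2:-→d3:-→d4:-→d5:-→d6:-→d7:-→d8:H0→d9:-→d10:-→d11:-→d12:-→d13:-→d14:-→d15:-→d16:-→d17:-→d18:-→d19:-→d20:-→d21:-→d22:-→d23:-→d24:-→d25:H2→d26:-→d27:-→d28:H2→d29:H3→d30:-→d31:-→d32:H1 -> H1
  add 57.224.0.0/12 -> H3 at depth 12
  lookup 234.220.7.16: bits 1110101011011100000001110001000 walk d0:H1→d1:H1→d2:-→d3:-→d4:-→d5:-→d6:-→d7:-→d8:H0→d9:-→d10:-→d11:-→d12:-→d13:-→d14:-→d15:-→d16:-→d17:-→d18:-→d19:-→d20:-→d21:-→d22:-→d23:-→d24:-→d25:H2→d26:-→d27:-→d28:H2→d29:H3→d30:-→d31:- -> H3
  add 57.239.208.0/20 -> H0 at depth 20
  lookup 215.108.128.129: bits 110101110110110010000 walk d0:H1→d1:H1→d2:-→d3:-→d4:-→d5:-→d6:-→d7:-→d8:-→d9:-→d10:-→d11:-→d12:-→d13:-→d14:-→d15:-→d16:-→d17:H2→d18:-→d19:-→d20:H3→d21:H1 -> H1
  lookup 234.220.7.3: bits 111010101101110000000111000 walk d0:H1→d1:H1→d2:-→d3:-→d4:-→d5:-→d6:-→d7:-→d8:H0→d9:-→d10:-→d11:-→d12:-→d13:-→d14:-→d15:-→d16:-→d17:-→d18:-→d19:-→d20:-→d21:-→d22:-→d23:-→d24:-→d25:H2→d26:-→d27:- -> H2
  add 57.239.212.0/24 -> H2 at depth 24
  add 215.108.132.216/30 -> H3 at depth 30
  lookup 234.87.8.237: bits 11101010 walk d0:H1→d1:H1→d2:-→d3:-→d4:-→d5:-→d6:-→d7:-→d8:H0 -> H0

== LOOKUPS ==
["H1","H0","H0","H2","H0","H0","H1","H2","H2","H1","H3","H1","H2","H0"]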